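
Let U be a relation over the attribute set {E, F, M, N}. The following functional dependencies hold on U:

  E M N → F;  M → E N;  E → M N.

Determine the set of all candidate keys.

{E}⁺: E→MN adds M, N; EMN→F adds F → {E, F, M, N}.
{M}⁺: M→EN adds E, N; EMN→F adds F → {E, F, M, N}.
Any other superkey contains one of these as a subset, so there are no further candidate keys.

E, M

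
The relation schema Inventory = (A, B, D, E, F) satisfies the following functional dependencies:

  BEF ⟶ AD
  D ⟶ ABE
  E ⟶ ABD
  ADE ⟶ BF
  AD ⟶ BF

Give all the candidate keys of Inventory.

{D}⁺: D→ABE adds A, B, E; ADE→BF adds F → {A, B, D, E, F}.
{E}⁺: E→ABD adds A, B, D; ADE→BF adds F → {A, B, D, E, F}.

(D); (E)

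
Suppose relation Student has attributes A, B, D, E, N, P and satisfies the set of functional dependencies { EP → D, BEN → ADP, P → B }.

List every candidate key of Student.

BEN, ENP

Attributes E, N never appear on any right-hand side, so every candidate key must contain {E, N}.
{E, N}⁺ = {E, N}, which is not all of the schema, so we must add further attributes.
{B, E, N}⁺: BEN→ADP adds A, D, P → {A, B, D, E, N, P}. Minimal: {E, N}⁺ = {E, N}; {B, N}⁺ = {B, N}; {B, E}⁺ = {B, E} — none reach the full schema.
{E, N, P}⁺: EP→D adds D; P→B adds B; BEN→ADP adds A → {A, B, D, E, N, P}. Minimal: {N, P}⁺ = {B, N, P}; {E, P}⁺ = {B, D, E, P}; {E, N}⁺ = {E, N} — none reach the full schema.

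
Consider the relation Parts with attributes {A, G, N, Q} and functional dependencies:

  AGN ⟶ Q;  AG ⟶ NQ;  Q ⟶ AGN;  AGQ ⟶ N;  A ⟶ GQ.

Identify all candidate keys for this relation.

{A}⁺: A→GQ adds G, Q; AG→NQ adds N → {A, G, N, Q}.
{Q}⁺: Q→AGN adds A, G, N → {A, G, N, Q}.

(A), (Q)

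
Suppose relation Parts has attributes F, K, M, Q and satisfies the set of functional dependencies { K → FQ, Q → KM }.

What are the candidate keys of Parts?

{K}⁺: K→FQ adds F, Q; Q→KM adds M → {F, K, M, Q}.
{Q}⁺: Q→KM adds K, M; K→FQ adds F → {F, K, M, Q}.

K, Q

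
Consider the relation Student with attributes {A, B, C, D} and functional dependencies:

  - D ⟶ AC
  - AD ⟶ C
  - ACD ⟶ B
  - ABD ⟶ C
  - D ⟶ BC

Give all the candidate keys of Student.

Attribute D never appears on the right-hand side of any dependency, so D must belong to every candidate key.
{D}⁺ = {A, B, C, D}, which is all of the schema, so {D} is the only candidate key.

D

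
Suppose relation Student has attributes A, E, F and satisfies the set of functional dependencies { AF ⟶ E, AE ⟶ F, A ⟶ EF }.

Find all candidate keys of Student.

Attribute A never appears on the right-hand side of any dependency, so A must belong to every candidate key.
{A}⁺ = {A, E, F}, which is all of the schema, so {A} is the only candidate key.

A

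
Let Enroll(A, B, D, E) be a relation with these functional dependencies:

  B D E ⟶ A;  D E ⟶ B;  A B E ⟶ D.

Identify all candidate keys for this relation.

{D, E}⁺: DE→B adds B; BDE→A adds A → {A, B, D, E}. Minimal: {E}⁺ = {E}; {D}⁺ = {D} — none reach the full schema.
{A, B, E}⁺: ABE→D adds D → {A, B, D, E}. Minimal: {B, E}⁺ = {B, E}; {A, E}⁺ = {A, E}; {A, B}⁺ = {A, B} — none reach the full schema.
Any other superkey contains one of these as a subset, so there are no further candidate keys.

{D, E}, {A, B, E}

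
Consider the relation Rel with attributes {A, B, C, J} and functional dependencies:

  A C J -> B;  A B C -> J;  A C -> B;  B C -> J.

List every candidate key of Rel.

{A, C}

Attributes A, C never appear on any right-hand side, so every candidate key must contain {A, C}.
{A, C}⁺ = {A, B, C, J}, which is all of the schema, so {A, C} is the only candidate key.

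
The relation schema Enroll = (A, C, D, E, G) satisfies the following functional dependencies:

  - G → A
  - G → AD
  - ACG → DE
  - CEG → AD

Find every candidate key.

Attributes C, G never appear on any right-hand side, so every candidate key must contain {C, G}.
{C, G}⁺ = {A, C, D, E, G}, which is all of the schema, so {C, G} is the only candidate key.

{C, G}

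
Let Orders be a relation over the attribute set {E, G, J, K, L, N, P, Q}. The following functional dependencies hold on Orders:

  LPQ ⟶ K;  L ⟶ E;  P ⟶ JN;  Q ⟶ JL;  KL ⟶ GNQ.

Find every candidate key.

Attribute P never appears on the right-hand side of any dependency, so P must belong to every candidate key.
{P}⁺ = {J, N, P}, which is not all of the schema, so we must add further attributes.
{P, Q}⁺: P→JN adds J, N; Q→JL adds L; LPQ→K adds K; L→E adds E; KL→GNQ adds G → {E, G, J, K, L, N, P, Q}. Minimal: {Q}⁺ = {E, J, L, Q}; {P}⁺ = {J, N, P} — none reach the full schema.
{K, L, P}⁺: L→E adds E; P→JN adds J, N; KL→GNQ adds G, Q → {E, G, J, K, L, N, P, Q}. Minimal: {L, P}⁺ = {E, J, L, N, P}; {K, P}⁺ = {J, K, N, P}; {K, L}⁺ = {E, G, J, K, L, N, Q} — none reach the full schema.

(P, Q), (K, L, P)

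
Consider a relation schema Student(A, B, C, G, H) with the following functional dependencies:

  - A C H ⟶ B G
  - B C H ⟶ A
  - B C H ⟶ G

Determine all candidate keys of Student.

Attributes C, H never appear on any right-hand side, so every candidate key must contain {C, H}.
{C, H}⁺ = {C, H}, which is not all of the schema, so we must add further attributes.
{A, C, H}⁺: ACH→BG adds B, G → {A, B, C, G, H}. Minimal: {C, H}⁺ = {C, H}; {A, H}⁺ = {A, H}; {A, C}⁺ = {A, C} — none reach the full schema.
{B, C, H}⁺: BCH→A adds A; BCH→G adds G → {A, B, C, G, H}. Minimal: {C, H}⁺ = {C, H}; {B, H}⁺ = {B, H}; {B, C}⁺ = {B, C} — none reach the full schema.
Any other superkey contains one of these as a subset, so there are no further candidate keys.

ACH, BCH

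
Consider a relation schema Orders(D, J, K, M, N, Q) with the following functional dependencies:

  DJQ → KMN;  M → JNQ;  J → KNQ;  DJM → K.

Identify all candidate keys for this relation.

Attribute D never appears on the right-hand side of any dependency, so D must belong to every candidate key.
{D}⁺ = {D}, which is not all of the schema, so we must add further attributes.
{D, J}⁺: J→KNQ adds K, N, Q; DJQ→KMN adds M → {D, J, K, M, N, Q}.
{D, M}⁺: M→JNQ adds J, N, Q; J→KNQ adds K → {D, J, K, M, N, Q}.
Any other superkey contains one of these as a subset, so there are no further candidate keys.

{D, J}, {D, M}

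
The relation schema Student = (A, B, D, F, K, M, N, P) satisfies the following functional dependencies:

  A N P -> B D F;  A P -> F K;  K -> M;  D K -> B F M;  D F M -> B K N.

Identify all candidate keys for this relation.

Attributes A, P never appear on any right-hand side, so every candidate key must contain {A, P}.
{A, P}⁺ = {A, F, K, M, P}, which is not all of the schema, so we must add further attributes.
{A, D, P}⁺: AP→FK adds F, K; K→M adds M; DK→BFM adds B; DFM→BKN adds N → {A, B, D, F, K, M, N, P}. Minimal: {D, P}⁺ = {D, P}; {A, P}⁺ = {A, F, K, M, P}; {A, D}⁺ = {A, D} — none reach the full schema.
{A, N, P}⁺: ANP→BDF adds B, D, F; AP→FK adds K; K→M adds M → {A, B, D, F, K, M, N, P}. Minimal: {N, P}⁺ = {N, P}; {A, P}⁺ = {A, F, K, M, P}; {A, N}⁺ = {A, N} — none reach the full schema.

{A, D, P}, {A, N, P}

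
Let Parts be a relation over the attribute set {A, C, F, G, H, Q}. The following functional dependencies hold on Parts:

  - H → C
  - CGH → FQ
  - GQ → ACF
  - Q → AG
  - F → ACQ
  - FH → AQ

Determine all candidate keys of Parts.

{F, H}⁺: H→C adds C; F→ACQ adds A, Q; Q→AG adds G → {A, C, F, G, H, Q}.
{G, H}⁺: H→C adds C; CGH→FQ adds F, Q; GQ→ACF adds A → {A, C, F, G, H, Q}.
{H, Q}⁺: H→C adds C; Q→AG adds A, G; CGH→FQ adds F → {A, C, F, G, H, Q}.
Any other superkey contains one of these as a subset, so there are no further candidate keys.

FH; GH; HQ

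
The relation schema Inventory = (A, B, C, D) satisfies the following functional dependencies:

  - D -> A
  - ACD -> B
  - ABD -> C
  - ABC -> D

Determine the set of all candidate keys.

{B, D}⁺: D→A adds A; ABD→C adds C → {A, B, C, D}. Minimal: {D}⁺ = {A, D}; {B}⁺ = {B} — none reach the full schema.
{C, D}⁺: D→A adds A; ACD→B adds B → {A, B, C, D}. Minimal: {D}⁺ = {A, D}; {C}⁺ = {C} — none reach the full schema.
{A, B, C}⁺: ABC→D adds D → {A, B, C, D}. Minimal: {B, C}⁺ = {B, C}; {A, C}⁺ = {A, C}; {A, B}⁺ = {A, B} — none reach the full schema.

{B, D}; {C, D}; {A, B, C}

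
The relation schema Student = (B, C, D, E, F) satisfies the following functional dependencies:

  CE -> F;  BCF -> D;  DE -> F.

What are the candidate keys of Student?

(B, C, E)

Attributes B, C, E never appear on any right-hand side, so every candidate key must contain {B, C, E}.
{B, C, E}⁺ = {B, C, D, E, F}, which is all of the schema, so {B, C, E} is the only candidate key.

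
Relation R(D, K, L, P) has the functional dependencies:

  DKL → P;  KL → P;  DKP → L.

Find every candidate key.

DKL; DKP

Attributes D, K never appear on any right-hand side, so every candidate key must contain {D, K}.
{D, K}⁺ = {D, K}, which is not all of the schema, so we must add further attributes.
{D, K, L}⁺: DKL→P adds P → {D, K, L, P}.
{D, K, P}⁺: DKP→L adds L → {D, K, L, P}.
Any other superkey contains one of these as a subset, so there are no further candidate keys.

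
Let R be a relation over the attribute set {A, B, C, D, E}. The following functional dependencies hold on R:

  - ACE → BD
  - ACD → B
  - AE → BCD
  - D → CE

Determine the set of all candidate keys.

(A, D), (A, E)

Attribute A never appears on the right-hand side of any dependency, so A must belong to every candidate key.
{A}⁺ = {A}, which is not all of the schema, so we must add further attributes.
{A, D}⁺: D→CE adds C, E; ACE→BD adds B → {A, B, C, D, E}. Minimal: {D}⁺ = {C, D, E}; {A}⁺ = {A} — none reach the full schema.
{A, E}⁺: AE→BCD adds B, C, D → {A, B, C, D, E}. Minimal: {E}⁺ = {E}; {A}⁺ = {A} — none reach the full schema.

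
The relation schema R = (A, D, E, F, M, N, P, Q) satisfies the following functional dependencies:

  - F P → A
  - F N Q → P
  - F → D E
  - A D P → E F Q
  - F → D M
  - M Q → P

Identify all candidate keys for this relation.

{F, N, P}, {F, N, Q}, {A, D, N, P}, {A, D, M, N, Q}

{F, N, P}⁺: FP→A adds A; F→DE adds D, E; ADP→EFQ adds Q; F→DM adds M → {A, D, E, F, M, N, P, Q}. Minimal: {N, P}⁺ = {N, P}; {F, P}⁺ = {A, D, E, F, M, P, Q}; {F, N}⁺ = {D, E, F, M, N} — none reach the full schema.
{F, N, Q}⁺: FNQ→P adds P; F→DE adds D, E; F→DM adds M; FP→A adds A → {A, D, E, F, M, N, P, Q}. Minimal: {N, Q}⁺ = {N, Q}; {F, Q}⁺ = {A, D, E, F, M, P, Q}; {F, N}⁺ = {D, E, F, M, N} — none reach the full schema.
{A, D, N, P}⁺: ADP→EFQ adds E, F, Q; F→DM adds M → {A, D, E, F, M, N, P, Q}. Minimal: {D, N, P}⁺ = {D, N, P}; {A, N, P}⁺ = {A, N, P}; {A, D, P}⁺ = {A, D, E, F, M, P, Q}; … — none reach the full schema.
{A, D, M, N, Q}⁺: MQ→P adds P; ADP→EFQ adds E, F → {A, D, E, F, M, N, P, Q}. Minimal: {D, M, N, Q}⁺ = {D, M, N, P, Q}; {A, M, N, Q}⁺ = {A, M, N, P, Q}; {A, D, N, Q}⁺ = {A, D, N, Q}; … — none reach the full schema.
Any other superkey contains one of these as a subset, so there are no further candidate keys.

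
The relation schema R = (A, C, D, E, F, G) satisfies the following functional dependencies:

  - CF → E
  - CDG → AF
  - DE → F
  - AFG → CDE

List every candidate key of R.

AFG, CDG, ADEG

Attribute G never appears on the right-hand side of any dependency, so G must belong to every candidate key.
{G}⁺ = {G}, which is not all of the schema, so we must add further attributes.
{A, F, G}⁺: AFG→CDE adds C, D, E → {A, C, D, E, F, G}. Minimal: {F, G}⁺ = {F, G}; {A, G}⁺ = {A, G}; {A, F}⁺ = {A, F} — none reach the full schema.
{C, D, G}⁺: CDG→AF adds A, F; AFG→CDE adds E → {A, C, D, E, F, G}. Minimal: {D, G}⁺ = {D, G}; {C, G}⁺ = {C, G}; {C, D}⁺ = {C, D} — none reach the full schema.
{A, D, E, G}⁺: DE→F adds F; AFG→CDE adds C → {A, C, D, E, F, G}. Minimal: {D, E, G}⁺ = {D, E, F, G}; {A, E, G}⁺ = {A, E, G}; {A, D, G}⁺ = {A, D, G}; … — none reach the full schema.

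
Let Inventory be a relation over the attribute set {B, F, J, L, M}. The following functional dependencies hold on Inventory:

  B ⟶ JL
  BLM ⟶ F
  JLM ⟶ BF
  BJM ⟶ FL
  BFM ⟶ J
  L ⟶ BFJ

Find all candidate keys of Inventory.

Attribute M never appears on the right-hand side of any dependency, so M must belong to every candidate key.
{M}⁺ = {M}, which is not all of the schema, so we must add further attributes.
{B, M}⁺: B→JL adds J, L; BLM→F adds F → {B, F, J, L, M}.
{L, M}⁺: L→BFJ adds B, F, J → {B, F, J, L, M}.
Any other superkey contains one of these as a subset, so there are no further candidate keys.

{B, M}, {L, M}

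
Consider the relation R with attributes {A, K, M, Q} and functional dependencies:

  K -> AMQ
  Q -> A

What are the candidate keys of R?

K

{K}⁺: K→AMQ adds A, M, Q → {A, K, M, Q}.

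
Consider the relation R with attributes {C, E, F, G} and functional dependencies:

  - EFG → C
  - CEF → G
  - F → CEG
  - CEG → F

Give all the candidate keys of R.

{F}⁺: F→CEG adds C, E, G → {C, E, F, G}.
{C, E, G}⁺: CEG→F adds F → {C, E, F, G}.
Any other superkey contains one of these as a subset, so there are no further candidate keys.

(F); (C, E, G)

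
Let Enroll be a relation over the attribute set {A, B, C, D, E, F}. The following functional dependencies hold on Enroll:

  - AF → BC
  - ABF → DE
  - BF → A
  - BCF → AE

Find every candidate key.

{A, F}; {B, F}

Attribute F never appears on the right-hand side of any dependency, so F must belong to every candidate key.
{F}⁺ = {F}, which is not all of the schema, so we must add further attributes.
{A, F}⁺: AF→BC adds B, C; ABF→DE adds D, E → {A, B, C, D, E, F}. Minimal: {F}⁺ = {F}; {A}⁺ = {A} — none reach the full schema.
{B, F}⁺: BF→A adds A; AF→BC adds C; ABF→DE adds D, E → {A, B, C, D, E, F}. Minimal: {F}⁺ = {F}; {B}⁺ = {B} — none reach the full schema.
Any other superkey contains one of these as a subset, so there are no further candidate keys.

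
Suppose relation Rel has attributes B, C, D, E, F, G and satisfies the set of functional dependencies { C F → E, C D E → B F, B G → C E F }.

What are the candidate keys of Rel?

Attributes D, G never appear on any right-hand side, so every candidate key must contain {D, G}.
{D, G}⁺ = {D, G}, which is not all of the schema, so we must add further attributes.
{B, D, G}⁺: BG→CEF adds C, E, F → {B, C, D, E, F, G}. Minimal: {D, G}⁺ = {D, G}; {B, G}⁺ = {B, C, E, F, G}; {B, D}⁺ = {B, D} — none reach the full schema.
{C, D, E, G}⁺: CDE→BF adds B, F → {B, C, D, E, F, G}. Minimal: {D, E, G}⁺ = {D, E, G}; {C, E, G}⁺ = {C, E, G}; {C, D, G}⁺ = {C, D, G}; … — none reach the full schema.
{C, D, F, G}⁺: CF→E adds E; CDE→BF adds B → {B, C, D, E, F, G}. Minimal: {D, F, G}⁺ = {D, F, G}; {C, F, G}⁺ = {C, E, F, G}; {C, D, G}⁺ = {C, D, G}; … — none reach the full schema.

{B, D, G}, {C, D, E, G}, {C, D, F, G}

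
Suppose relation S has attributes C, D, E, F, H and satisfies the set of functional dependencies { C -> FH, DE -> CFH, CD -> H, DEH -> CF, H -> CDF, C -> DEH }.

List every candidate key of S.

(C), (H), (D, E)

{C}⁺: C→FH adds F, H; H→CDF adds D; C→DEH adds E → {C, D, E, F, H}.
{H}⁺: H→CDF adds C, D, F; C→DEH adds E → {C, D, E, F, H}.
{D, E}⁺: DE→CFH adds C, F, H → {C, D, E, F, H}. Minimal: {E}⁺ = {E}; {D}⁺ = {D} — none reach the full schema.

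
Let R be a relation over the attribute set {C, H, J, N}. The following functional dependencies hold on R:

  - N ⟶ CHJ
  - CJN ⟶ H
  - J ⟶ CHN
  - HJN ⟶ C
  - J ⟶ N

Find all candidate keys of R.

J; N

{J}⁺: J→CHN adds C, H, N → {C, H, J, N}.
{N}⁺: N→CHJ adds C, H, J → {C, H, J, N}.
Any other superkey contains one of these as a subset, so there are no further candidate keys.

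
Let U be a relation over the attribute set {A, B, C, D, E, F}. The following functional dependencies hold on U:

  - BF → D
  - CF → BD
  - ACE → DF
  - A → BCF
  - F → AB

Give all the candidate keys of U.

{A, E}⁺: A→BCF adds B, C, F; BF→D adds D → {A, B, C, D, E, F}. Minimal: {E}⁺ = {E}; {A}⁺ = {A, B, C, D, F} — none reach the full schema.
{E, F}⁺: F→AB adds A, B; BF→D adds D; A→BCF adds C → {A, B, C, D, E, F}. Minimal: {F}⁺ = {A, B, C, D, F}; {E}⁺ = {E} — none reach the full schema.

{A, E}, {E, F}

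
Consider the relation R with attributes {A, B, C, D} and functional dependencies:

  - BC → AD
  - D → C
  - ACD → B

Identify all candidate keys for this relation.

(A, D), (B, C), (B, D)

{A, D}⁺: D→C adds C; ACD→B adds B → {A, B, C, D}.
{B, C}⁺: BC→AD adds A, D → {A, B, C, D}.
{B, D}⁺: D→C adds C; BC→AD adds A → {A, B, C, D}.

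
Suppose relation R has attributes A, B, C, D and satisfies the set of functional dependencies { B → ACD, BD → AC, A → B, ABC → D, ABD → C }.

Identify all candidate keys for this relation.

{A}⁺: A→B adds B; B→ACD adds C, D → {A, B, C, D}.
{B}⁺: B→ACD adds A, C, D → {A, B, C, D}.
Any other superkey contains one of these as a subset, so there are no further candidate keys.

A; B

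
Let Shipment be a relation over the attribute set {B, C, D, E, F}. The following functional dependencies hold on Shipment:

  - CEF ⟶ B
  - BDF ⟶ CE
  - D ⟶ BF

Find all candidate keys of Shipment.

(D)

Attribute D never appears on the right-hand side of any dependency, so D must belong to every candidate key.
{D}⁺ = {B, C, D, E, F}, which is all of the schema, so {D} is the only candidate key.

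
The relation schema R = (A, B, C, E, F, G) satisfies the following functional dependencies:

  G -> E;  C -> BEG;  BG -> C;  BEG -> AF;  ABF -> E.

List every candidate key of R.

{C}, {B, G}

{C}⁺: C→BEG adds B, E, G; BEG→AF adds A, F → {A, B, C, E, F, G}.
{B, G}⁺: G→E adds E; BG→C adds C; BEG→AF adds A, F → {A, B, C, E, F, G}.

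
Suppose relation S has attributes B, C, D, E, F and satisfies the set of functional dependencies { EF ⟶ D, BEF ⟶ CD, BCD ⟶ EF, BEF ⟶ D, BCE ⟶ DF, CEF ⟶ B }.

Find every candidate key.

{B, C, D}⁺: BCD→EF adds E, F → {B, C, D, E, F}. Minimal: {C, D}⁺ = {C, D}; {B, D}⁺ = {B, D}; {B, C}⁺ = {B, C} — none reach the full schema.
{B, C, E}⁺: BCE→DF adds D, F → {B, C, D, E, F}. Minimal: {C, E}⁺ = {C, E}; {B, E}⁺ = {B, E}; {B, C}⁺ = {B, C} — none reach the full schema.
{B, E, F}⁺: EF→D adds D; BEF→CD adds C → {B, C, D, E, F}. Minimal: {E, F}⁺ = {D, E, F}; {B, F}⁺ = {B, F}; {B, E}⁺ = {B, E} — none reach the full schema.
{C, E, F}⁺: EF→D adds D; CEF→B adds B → {B, C, D, E, F}. Minimal: {E, F}⁺ = {D, E, F}; {C, F}⁺ = {C, F}; {C, E}⁺ = {C, E} — none reach the full schema.
Any other superkey contains one of these as a subset, so there are no further candidate keys.

{B, C, D}, {B, C, E}, {B, E, F}, {C, E, F}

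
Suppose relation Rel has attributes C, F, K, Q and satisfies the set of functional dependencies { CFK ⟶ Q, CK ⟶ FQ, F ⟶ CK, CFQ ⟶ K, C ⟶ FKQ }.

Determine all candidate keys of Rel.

{C}⁺: C→FKQ adds F, K, Q → {C, F, K, Q}.
{F}⁺: F→CK adds C, K; C→FKQ adds Q → {C, F, K, Q}.

{C}; {F}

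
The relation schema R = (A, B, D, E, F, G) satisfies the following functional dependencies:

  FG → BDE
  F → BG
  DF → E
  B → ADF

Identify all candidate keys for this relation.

(B); (F)

{B}⁺: B→ADF adds A, D, F; F→BG adds G; DF→E adds E → {A, B, D, E, F, G}.
{F}⁺: F→BG adds B, G; B→ADF adds A, D; FG→BDE adds E → {A, B, D, E, F, G}.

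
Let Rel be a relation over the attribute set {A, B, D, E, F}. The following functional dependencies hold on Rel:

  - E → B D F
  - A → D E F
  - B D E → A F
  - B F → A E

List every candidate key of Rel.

{A}; {E}; {B, F}

{A}⁺: A→DEF adds D, E, F; E→BDF adds B → {A, B, D, E, F}.
{E}⁺: E→BDF adds B, D, F; BDE→AF adds A → {A, B, D, E, F}.
{B, F}⁺: BF→AE adds A, E; E→BDF adds D → {A, B, D, E, F}. Minimal: {F}⁺ = {F}; {B}⁺ = {B} — none reach the full schema.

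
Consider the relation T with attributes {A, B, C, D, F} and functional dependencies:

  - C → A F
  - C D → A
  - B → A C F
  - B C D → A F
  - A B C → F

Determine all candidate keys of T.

Attributes B, D never appear on any right-hand side, so every candidate key must contain {B, D}.
{B, D}⁺ = {A, B, C, D, F}, which is all of the schema, so {B, D} is the only candidate key.

BD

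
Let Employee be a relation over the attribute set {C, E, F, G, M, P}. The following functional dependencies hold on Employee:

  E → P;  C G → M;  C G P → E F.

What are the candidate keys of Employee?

{C, E, G}⁺: E→P adds P; CG→M adds M; CGP→EF adds F → {C, E, F, G, M, P}.
{C, G, P}⁺: CG→M adds M; CGP→EF adds E, F → {C, E, F, G, M, P}.
Any other superkey contains one of these as a subset, so there are no further candidate keys.

CEG, CGP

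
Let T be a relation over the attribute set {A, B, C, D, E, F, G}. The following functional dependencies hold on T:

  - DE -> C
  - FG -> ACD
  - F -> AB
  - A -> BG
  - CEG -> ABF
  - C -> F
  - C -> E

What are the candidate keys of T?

{C}, {F}, {D, E}

{C}⁺: C→F adds F; C→E adds E; F→AB adds A, B; A→BG adds G; FG→ACD adds D → {A, B, C, D, E, F, G}.
{F}⁺: F→AB adds A, B; A→BG adds G; FG→ACD adds C, D; C→E adds E → {A, B, C, D, E, F, G}.
{D, E}⁺: DE→C adds C; C→F adds F; F→AB adds A, B; A→BG adds G → {A, B, C, D, E, F, G}.
Any other superkey contains one of these as a subset, so there are no further candidate keys.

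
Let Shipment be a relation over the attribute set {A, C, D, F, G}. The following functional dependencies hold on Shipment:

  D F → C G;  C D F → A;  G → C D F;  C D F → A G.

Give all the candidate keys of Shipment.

(G); (D, F)

{G}⁺: G→CDF adds C, D, F; CDF→AG adds A → {A, C, D, F, G}.
{D, F}⁺: DF→CG adds C, G; CDF→A adds A → {A, C, D, F, G}. Minimal: {F}⁺ = {F}; {D}⁺ = {D} — none reach the full schema.
Any other superkey contains one of these as a subset, so there are no further candidate keys.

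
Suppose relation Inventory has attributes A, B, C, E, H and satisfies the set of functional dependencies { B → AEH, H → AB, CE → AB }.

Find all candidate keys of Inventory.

Attribute C never appears on the right-hand side of any dependency, so C must belong to every candidate key.
{C}⁺ = {C}, which is not all of the schema, so we must add further attributes.
{B, C}⁺: B→AEH adds A, E, H → {A, B, C, E, H}. Minimal: {C}⁺ = {C}; {B}⁺ = {A, B, E, H} — none reach the full schema.
{C, E}⁺: CE→AB adds A, B; B→AEH adds H → {A, B, C, E, H}. Minimal: {E}⁺ = {E}; {C}⁺ = {C} — none reach the full schema.
{C, H}⁺: H→AB adds A, B; B→AEH adds E → {A, B, C, E, H}. Minimal: {H}⁺ = {A, B, E, H}; {C}⁺ = {C} — none reach the full schema.

(B, C); (C, E); (C, H)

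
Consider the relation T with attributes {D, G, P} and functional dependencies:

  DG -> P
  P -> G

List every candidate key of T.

DG, DP

Attribute D never appears on the right-hand side of any dependency, so D must belong to every candidate key.
{D}⁺ = {D}, which is not all of the schema, so we must add further attributes.
{D, G}⁺: DG→P adds P → {D, G, P}. Minimal: {G}⁺ = {G}; {D}⁺ = {D} — none reach the full schema.
{D, P}⁺: P→G adds G → {D, G, P}. Minimal: {P}⁺ = {G, P}; {D}⁺ = {D} — none reach the full schema.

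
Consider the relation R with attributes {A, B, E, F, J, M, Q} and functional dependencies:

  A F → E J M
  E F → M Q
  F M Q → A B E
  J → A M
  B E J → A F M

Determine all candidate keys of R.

(A, F), (E, F), (F, J), (B, E, J), (F, M, Q)

{A, F}⁺: AF→EJM adds E, J, M; EF→MQ adds Q; FMQ→ABE adds B → {A, B, E, F, J, M, Q}. Minimal: {F}⁺ = {F}; {A}⁺ = {A} — none reach the full schema.
{E, F}⁺: EF→MQ adds M, Q; FMQ→ABE adds A, B; AF→EJM adds J → {A, B, E, F, J, M, Q}. Minimal: {F}⁺ = {F}; {E}⁺ = {E} — none reach the full schema.
{F, J}⁺: J→AM adds A, M; AF→EJM adds E; EF→MQ adds Q; FMQ→ABE adds B → {A, B, E, F, J, M, Q}. Minimal: {J}⁺ = {A, J, M}; {F}⁺ = {F} — none reach the full schema.
{B, E, J}⁺: J→AM adds A, M; BEJ→AFM adds F; EF→MQ adds Q → {A, B, E, F, J, M, Q}. Minimal: {E, J}⁺ = {A, E, J, M}; {B, J}⁺ = {A, B, J, M}; {B, E}⁺ = {B, E} — none reach the full schema.
{F, M, Q}⁺: FMQ→ABE adds A, B, E; AF→EJM adds J → {A, B, E, F, J, M, Q}. Minimal: {M, Q}⁺ = {M, Q}; {F, Q}⁺ = {F, Q}; {F, M}⁺ = {F, M} — none reach the full schema.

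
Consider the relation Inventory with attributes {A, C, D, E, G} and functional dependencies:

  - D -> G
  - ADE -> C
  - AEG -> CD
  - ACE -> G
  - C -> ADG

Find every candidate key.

Attribute E never appears on the right-hand side of any dependency, so E must belong to every candidate key.
{E}⁺ = {E}, which is not all of the schema, so we must add further attributes.
{C, E}⁺: C→ADG adds A, D, G → {A, C, D, E, G}.
{A, D, E}⁺: D→G adds G; ADE→C adds C → {A, C, D, E, G}.
{A, E, G}⁺: AEG→CD adds C, D → {A, C, D, E, G}.

CE, ADE, AEG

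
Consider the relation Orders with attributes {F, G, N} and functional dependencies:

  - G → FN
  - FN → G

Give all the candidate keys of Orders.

{G}⁺: G→FN adds F, N → {F, G, N}.
{F, N}⁺: FN→G adds G → {F, G, N}. Minimal: {N}⁺ = {N}; {F}⁺ = {F} — none reach the full schema.
Any other superkey contains one of these as a subset, so there are no further candidate keys.

{G}, {F, N}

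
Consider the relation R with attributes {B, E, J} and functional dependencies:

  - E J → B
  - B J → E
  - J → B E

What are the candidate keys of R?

Attribute J never appears on the right-hand side of any dependency, so J must belong to every candidate key.
{J}⁺ = {B, E, J}, which is all of the schema, so {J} is the only candidate key.

(J)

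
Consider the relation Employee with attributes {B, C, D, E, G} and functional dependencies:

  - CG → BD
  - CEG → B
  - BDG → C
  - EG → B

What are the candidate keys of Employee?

{C, E, G}⁺: CG→BD adds B, D → {B, C, D, E, G}. Minimal: {E, G}⁺ = {B, E, G}; {C, G}⁺ = {B, C, D, G}; {C, E}⁺ = {C, E} — none reach the full schema.
{D, E, G}⁺: EG→B adds B; BDG→C adds C → {B, C, D, E, G}. Minimal: {E, G}⁺ = {B, E, G}; {D, G}⁺ = {D, G}; {D, E}⁺ = {D, E} — none reach the full schema.

{C, E, G}, {D, E, G}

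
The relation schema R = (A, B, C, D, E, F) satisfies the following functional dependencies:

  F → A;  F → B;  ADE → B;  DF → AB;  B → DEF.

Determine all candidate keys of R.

BC, CF, ACDE

Attribute C never appears on the right-hand side of any dependency, so C must belong to every candidate key.
{C}⁺ = {C}, which is not all of the schema, so we must add further attributes.
{B, C}⁺: B→DEF adds D, E, F; F→A adds A → {A, B, C, D, E, F}. Minimal: {C}⁺ = {C}; {B}⁺ = {A, B, D, E, F} — none reach the full schema.
{C, F}⁺: F→A adds A; F→B adds B; B→DEF adds D, E → {A, B, C, D, E, F}. Minimal: {F}⁺ = {A, B, D, E, F}; {C}⁺ = {C} — none reach the full schema.
{A, C, D, E}⁺: ADE→B adds B; B→DEF adds F → {A, B, C, D, E, F}. Minimal: {C, D, E}⁺ = {C, D, E}; {A, D, E}⁺ = {A, B, D, E, F}; {A, C, E}⁺ = {A, C, E}; … — none reach the full schema.
Any other superkey contains one of these as a subset, so there are no further candidate keys.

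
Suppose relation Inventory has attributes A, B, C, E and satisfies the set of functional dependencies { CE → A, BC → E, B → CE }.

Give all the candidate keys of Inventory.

{B}

Attribute B never appears on the right-hand side of any dependency, so B must belong to every candidate key.
{B}⁺ = {A, B, C, E}, which is all of the schema, so {B} is the only candidate key.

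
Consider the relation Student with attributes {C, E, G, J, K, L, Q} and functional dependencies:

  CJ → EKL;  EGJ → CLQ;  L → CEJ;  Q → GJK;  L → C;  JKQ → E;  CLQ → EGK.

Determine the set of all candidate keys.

{Q}, {G, L}, {C, G, J}, {E, G, J}

{Q}⁺: Q→GJK adds G, J, K; JKQ→E adds E; EGJ→CLQ adds C, L → {C, E, G, J, K, L, Q}.
{G, L}⁺: L→CEJ adds C, E, J; CJ→EKL adds K; EGJ→CLQ adds Q → {C, E, G, J, K, L, Q}. Minimal: {L}⁺ = {C, E, J, K, L}; {G}⁺ = {G} — none reach the full schema.
{C, G, J}⁺: CJ→EKL adds E, K, L; EGJ→CLQ adds Q → {C, E, G, J, K, L, Q}. Minimal: {G, J}⁺ = {G, J}; {C, J}⁺ = {C, E, J, K, L}; {C, G}⁺ = {C, G} — none reach the full schema.
{E, G, J}⁺: EGJ→CLQ adds C, L, Q; Q→GJK adds K → {C, E, G, J, K, L, Q}. Minimal: {G, J}⁺ = {G, J}; {E, J}⁺ = {E, J}; {E, G}⁺ = {E, G} — none reach the full schema.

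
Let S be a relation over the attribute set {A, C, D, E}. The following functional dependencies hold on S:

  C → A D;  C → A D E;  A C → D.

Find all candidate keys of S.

Attribute C never appears on the right-hand side of any dependency, so C must belong to every candidate key.
{C}⁺ = {A, C, D, E}, which is all of the schema, so {C} is the only candidate key.

{C}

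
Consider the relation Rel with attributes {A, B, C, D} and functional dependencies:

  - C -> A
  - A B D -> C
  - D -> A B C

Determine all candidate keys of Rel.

Attribute D never appears on the right-hand side of any dependency, so D must belong to every candidate key.
{D}⁺ = {A, B, C, D}, which is all of the schema, so {D} is the only candidate key.

(D)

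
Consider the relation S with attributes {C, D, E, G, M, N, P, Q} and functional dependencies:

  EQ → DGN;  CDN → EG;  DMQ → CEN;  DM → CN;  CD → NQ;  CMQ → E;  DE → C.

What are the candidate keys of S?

(D, M, P); (C, M, P, Q); (E, M, P, Q)

Attributes M, P never appear on any right-hand side, so every candidate key must contain {M, P}.
{M, P}⁺ = {M, P}, which is not all of the schema, so we must add further attributes.
{D, M, P}⁺: DM→CN adds C, N; CD→NQ adds Q; CMQ→E adds E; EQ→DGN adds G → {C, D, E, G, M, N, P, Q}.
{C, M, P, Q}⁺: CMQ→E adds E; EQ→DGN adds D, G, N → {C, D, E, G, M, N, P, Q}.
{E, M, P, Q}⁺: EQ→DGN adds D, G, N; DMQ→CEN adds C → {C, D, E, G, M, N, P, Q}.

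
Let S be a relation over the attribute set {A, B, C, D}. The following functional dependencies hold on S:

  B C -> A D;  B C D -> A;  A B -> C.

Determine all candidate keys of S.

{A, B}⁺: AB→C adds C; BC→AD adds D → {A, B, C, D}. Minimal: {B}⁺ = {B}; {A}⁺ = {A} — none reach the full schema.
{B, C}⁺: BC→AD adds A, D → {A, B, C, D}. Minimal: {C}⁺ = {C}; {B}⁺ = {B} — none reach the full schema.
Any other superkey contains one of these as a subset, so there are no further candidate keys.

AB, BC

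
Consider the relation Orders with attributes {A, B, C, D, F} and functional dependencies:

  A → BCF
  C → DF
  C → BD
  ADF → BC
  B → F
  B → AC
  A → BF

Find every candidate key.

(A), (B), (C)

{A}⁺: A→BCF adds B, C, F; C→DF adds D → {A, B, C, D, F}.
{B}⁺: B→F adds F; B→AC adds A, C; C→DF adds D → {A, B, C, D, F}.
{C}⁺: C→DF adds D, F; C→BD adds B; B→AC adds A → {A, B, C, D, F}.
Any other superkey contains one of these as a subset, so there are no further candidate keys.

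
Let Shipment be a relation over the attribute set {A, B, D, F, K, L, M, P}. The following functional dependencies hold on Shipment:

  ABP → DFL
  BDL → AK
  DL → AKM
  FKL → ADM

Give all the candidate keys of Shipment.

(A, B, P), (B, D, L, P), (B, F, K, L, P)

Attributes B, P never appear on any right-hand side, so every candidate key must contain {B, P}.
{B, P}⁺ = {B, P}, which is not all of the schema, so we must add further attributes.
{A, B, P}⁺: ABP→DFL adds D, F, L; BDL→AK adds K; DL→AKM adds M → {A, B, D, F, K, L, M, P}. Minimal: {B, P}⁺ = {B, P}; {A, P}⁺ = {A, P}; {A, B}⁺ = {A, B} — none reach the full schema.
{B, D, L, P}⁺: BDL→AK adds A, K; DL→AKM adds M; ABP→DFL adds F → {A, B, D, F, K, L, M, P}. Minimal: {D, L, P}⁺ = {A, D, K, L, M, P}; {B, L, P}⁺ = {B, L, P}; {B, D, P}⁺ = {B, D, P}; … — none reach the full schema.
{B, F, K, L, P}⁺: FKL→ADM adds A, D, M → {A, B, D, F, K, L, M, P}. Minimal: {F, K, L, P}⁺ = {A, D, F, K, L, M, P}; {B, K, L, P}⁺ = {B, K, L, P}; {B, F, L, P}⁺ = {B, F, L, P}; … — none reach the full schema.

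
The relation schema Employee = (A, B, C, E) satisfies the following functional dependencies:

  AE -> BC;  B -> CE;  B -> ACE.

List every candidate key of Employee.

{B}⁺: B→CE adds C, E; B→ACE adds A → {A, B, C, E}.
{A, E}⁺: AE→BC adds B, C → {A, B, C, E}. Minimal: {E}⁺ = {E}; {A}⁺ = {A} — none reach the full schema.
Any other superkey contains one of these as a subset, so there are no further candidate keys.

B, AE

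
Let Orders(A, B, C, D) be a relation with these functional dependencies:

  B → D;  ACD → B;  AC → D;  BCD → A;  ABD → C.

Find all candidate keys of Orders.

AB, AC, BC

{A, B}⁺: B→D adds D; ABD→C adds C → {A, B, C, D}.
{A, C}⁺: AC→D adds D; ACD→B adds B → {A, B, C, D}.
{B, C}⁺: B→D adds D; BCD→A adds A → {A, B, C, D}.
Any other superkey contains one of these as a subset, so there are no further candidate keys.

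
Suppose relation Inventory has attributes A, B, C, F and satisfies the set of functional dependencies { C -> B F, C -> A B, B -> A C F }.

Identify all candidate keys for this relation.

{B}, {C}

{B}⁺: B→ACF adds A, C, F → {A, B, C, F}.
{C}⁺: C→BF adds B, F; C→AB adds A → {A, B, C, F}.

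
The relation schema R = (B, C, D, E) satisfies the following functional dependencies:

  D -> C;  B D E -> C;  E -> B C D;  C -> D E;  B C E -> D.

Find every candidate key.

(C), (D), (E)

{C}⁺: C→DE adds D, E; E→BCD adds B → {B, C, D, E}.
{D}⁺: D→C adds C; C→DE adds E; E→BCD adds B → {B, C, D, E}.
{E}⁺: E→BCD adds B, C, D → {B, C, D, E}.
Any other superkey contains one of these as a subset, so there are no further candidate keys.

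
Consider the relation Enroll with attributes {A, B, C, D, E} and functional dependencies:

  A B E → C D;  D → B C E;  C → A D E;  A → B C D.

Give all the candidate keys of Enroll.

{A}⁺: A→BCD adds B, C, D; D→BCE adds E → {A, B, C, D, E}.
{C}⁺: C→ADE adds A, D, E; A→BCD adds B → {A, B, C, D, E}.
{D}⁺: D→BCE adds B, C, E; C→ADE adds A → {A, B, C, D, E}.
Any other superkey contains one of these as a subset, so there are no further candidate keys.

{A}, {C}, {D}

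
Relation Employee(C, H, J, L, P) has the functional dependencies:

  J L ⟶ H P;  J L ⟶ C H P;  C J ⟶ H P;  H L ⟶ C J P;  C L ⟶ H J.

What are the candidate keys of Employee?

CL, HL, JL

Attribute L never appears on the right-hand side of any dependency, so L must belong to every candidate key.
{L}⁺ = {L}, which is not all of the schema, so we must add further attributes.
{C, L}⁺: CL→HJ adds H, J; JL→HP adds P → {C, H, J, L, P}. Minimal: {L}⁺ = {L}; {C}⁺ = {C} — none reach the full schema.
{H, L}⁺: HL→CJP adds C, J, P → {C, H, J, L, P}. Minimal: {L}⁺ = {L}; {H}⁺ = {H} — none reach the full schema.
{J, L}⁺: JL→HP adds H, P; JL→CHP adds C → {C, H, J, L, P}. Minimal: {L}⁺ = {L}; {J}⁺ = {J} — none reach the full schema.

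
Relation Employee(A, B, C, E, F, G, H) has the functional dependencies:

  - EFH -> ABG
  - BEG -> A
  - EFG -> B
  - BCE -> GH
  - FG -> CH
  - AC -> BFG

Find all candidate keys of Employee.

{A, C, E}⁺: AC→BFG adds B, F, G; BCE→GH adds H → {A, B, C, E, F, G, H}. Minimal: {C, E}⁺ = {C, E}; {A, E}⁺ = {A, E}; {A, C}⁺ = {A, B, C, F, G, H} — none reach the full schema.
{B, C, E}⁺: BCE→GH adds G, H; BEG→A adds A; AC→BFG adds F → {A, B, C, E, F, G, H}. Minimal: {C, E}⁺ = {C, E}; {B, E}⁺ = {B, E}; {B, C}⁺ = {B, C} — none reach the full schema.
{E, F, G}⁺: EFG→B adds B; FG→CH adds C, H; EFH→ABG adds A → {A, B, C, E, F, G, H}. Minimal: {F, G}⁺ = {C, F, G, H}; {E, G}⁺ = {E, G}; {E, F}⁺ = {E, F} — none reach the full schema.
{E, F, H}⁺: EFH→ABG adds A, B, G; FG→CH adds C → {A, B, C, E, F, G, H}. Minimal: {F, H}⁺ = {F, H}; {E, H}⁺ = {E, H}; {E, F}⁺ = {E, F} — none reach the full schema.
Any other superkey contains one of these as a subset, so there are no further candidate keys.

{A, C, E}, {B, C, E}, {E, F, G}, {E, F, H}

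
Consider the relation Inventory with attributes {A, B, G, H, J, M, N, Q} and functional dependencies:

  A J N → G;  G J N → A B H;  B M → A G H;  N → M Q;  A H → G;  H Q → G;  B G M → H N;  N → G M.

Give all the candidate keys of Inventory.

Attribute J never appears on the right-hand side of any dependency, so J must belong to every candidate key.
{J}⁺ = {J}, which is not all of the schema, so we must add further attributes.
{J, N}⁺: N→MQ adds M, Q; N→GM adds G; GJN→ABH adds A, B, H → {A, B, G, H, J, M, N, Q}. Minimal: {N}⁺ = {G, M, N, Q}; {J}⁺ = {J} — none reach the full schema.
{B, J, M}⁺: BM→AGH adds A, G, H; BGM→HN adds N; N→MQ adds Q → {A, B, G, H, J, M, N, Q}. Minimal: {J, M}⁺ = {J, M}; {B, M}⁺ = {A, B, G, H, M, N, Q}; {B, J}⁺ = {B, J} — none reach the full schema.

{J, N}, {B, J, M}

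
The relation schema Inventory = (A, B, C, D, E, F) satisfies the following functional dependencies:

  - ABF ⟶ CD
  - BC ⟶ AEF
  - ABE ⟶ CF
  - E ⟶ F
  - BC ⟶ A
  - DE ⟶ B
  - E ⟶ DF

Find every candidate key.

{A, E}, {B, C}, {C, E}, {A, B, F}

{A, E}⁺: E→F adds F; E→DF adds D; DE→B adds B; ABF→CD adds C → {A, B, C, D, E, F}. Minimal: {E}⁺ = {B, D, E, F}; {A}⁺ = {A} — none reach the full schema.
{B, C}⁺: BC→AEF adds A, E, F; E→DF adds D → {A, B, C, D, E, F}. Minimal: {C}⁺ = {C}; {B}⁺ = {B} — none reach the full schema.
{C, E}⁺: E→F adds F; E→DF adds D; DE→B adds B; BC→AEF adds A → {A, B, C, D, E, F}. Minimal: {E}⁺ = {B, D, E, F}; {C}⁺ = {C} — none reach the full schema.
{A, B, F}⁺: ABF→CD adds C, D; BC→AEF adds E → {A, B, C, D, E, F}. Minimal: {B, F}⁺ = {B, F}; {A, F}⁺ = {A, F}; {A, B}⁺ = {A, B} — none reach the full schema.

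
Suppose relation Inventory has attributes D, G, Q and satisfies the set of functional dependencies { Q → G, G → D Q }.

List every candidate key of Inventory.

{G}⁺: G→DQ adds D, Q → {D, G, Q}.
{Q}⁺: Q→G adds G; G→DQ adds D → {D, G, Q}.

(G), (Q)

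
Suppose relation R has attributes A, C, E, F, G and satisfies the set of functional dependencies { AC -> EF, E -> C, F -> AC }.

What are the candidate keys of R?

FG, ACG, AEG

Attribute G never appears on the right-hand side of any dependency, so G must belong to every candidate key.
{G}⁺ = {G}, which is not all of the schema, so we must add further attributes.
{F, G}⁺: F→AC adds A, C; AC→EF adds E → {A, C, E, F, G}.
{A, C, G}⁺: AC→EF adds E, F → {A, C, E, F, G}.
{A, E, G}⁺: E→C adds C; AC→EF adds F → {A, C, E, F, G}.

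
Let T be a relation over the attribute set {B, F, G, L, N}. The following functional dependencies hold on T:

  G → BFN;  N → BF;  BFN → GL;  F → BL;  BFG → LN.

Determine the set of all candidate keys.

{G}⁺: G→BFN adds B, F, N; BFN→GL adds L → {B, F, G, L, N}.
{N}⁺: N→BF adds B, F; BFN→GL adds G, L → {B, F, G, L, N}.

{G}, {N}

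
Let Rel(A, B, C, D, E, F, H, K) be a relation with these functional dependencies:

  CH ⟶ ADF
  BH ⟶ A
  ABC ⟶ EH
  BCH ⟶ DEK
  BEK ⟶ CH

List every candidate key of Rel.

{A, B, C}, {B, C, H}, {B, E, K}

Attribute B never appears on the right-hand side of any dependency, so B must belong to every candidate key.
{B}⁺ = {B}, which is not all of the schema, so we must add further attributes.
{A, B, C}⁺: ABC→EH adds E, H; BCH→DEK adds D, K; CH→ADF adds F → {A, B, C, D, E, F, H, K}.
{B, C, H}⁺: CH→ADF adds A, D, F; ABC→EH adds E; BCH→DEK adds K → {A, B, C, D, E, F, H, K}.
{B, E, K}⁺: BEK→CH adds C, H; CH→ADF adds A, D, F → {A, B, C, D, E, F, H, K}.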